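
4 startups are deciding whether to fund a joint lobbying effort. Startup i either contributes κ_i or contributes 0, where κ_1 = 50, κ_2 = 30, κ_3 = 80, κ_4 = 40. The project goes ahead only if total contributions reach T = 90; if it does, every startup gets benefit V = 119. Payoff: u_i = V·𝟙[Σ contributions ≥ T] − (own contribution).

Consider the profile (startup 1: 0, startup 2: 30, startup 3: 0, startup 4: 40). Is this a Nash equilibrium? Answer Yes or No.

Total = 70 < 90: not provided.
Startup 1 (pledges 0, payoff 0): pledging 50 → total 120, payoff 69. Profitable deviation.

No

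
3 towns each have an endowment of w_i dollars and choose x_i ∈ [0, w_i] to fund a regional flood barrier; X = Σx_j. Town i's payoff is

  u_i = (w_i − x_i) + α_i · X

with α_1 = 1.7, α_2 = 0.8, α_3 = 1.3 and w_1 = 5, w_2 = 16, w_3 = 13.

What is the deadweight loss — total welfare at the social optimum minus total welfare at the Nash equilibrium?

∂u_i/∂x_i = α_i − 1, so town i contributes w_i if α_i > 1, else 0.
α_i > 1 for i ∈ {1, 3}; NE contributions (5, 0, 13), X = 18.
W^NE = Σw_i − X^NE + (Σα_i)·X^NE = 34 + 2.8·18 = 84.4.
Planner: ∂(Σu_j)/∂x_i = Σα_j − 1 = 2.8 > 0, so everyone contributes w_i; X^SO = 34, W^SO = 34 + 2.8·34 = 129.2.
Deadweight loss = 44.8.

44.8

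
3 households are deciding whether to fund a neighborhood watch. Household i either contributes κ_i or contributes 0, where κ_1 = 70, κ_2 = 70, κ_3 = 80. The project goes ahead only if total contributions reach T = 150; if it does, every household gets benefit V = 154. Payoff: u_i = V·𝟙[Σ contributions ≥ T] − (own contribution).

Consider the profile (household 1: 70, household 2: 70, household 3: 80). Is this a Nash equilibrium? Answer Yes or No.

No

Total = 220 ≥ 150: provided.
Household 1 (pledges 70, payoff 84): dropping to 0 → total 150, payoff 154. Profitable deviation.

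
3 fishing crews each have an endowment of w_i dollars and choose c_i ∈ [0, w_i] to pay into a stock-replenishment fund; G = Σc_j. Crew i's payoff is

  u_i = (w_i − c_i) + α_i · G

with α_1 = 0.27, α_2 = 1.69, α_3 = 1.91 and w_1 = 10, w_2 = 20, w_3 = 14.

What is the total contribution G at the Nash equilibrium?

∂u_i/∂c_i = α_i − 1, so crew i contributes w_i if α_i > 1, else 0.
α_i > 1 for i ∈ {2, 3}; NE contributions (0, 20, 14), G = 34.

34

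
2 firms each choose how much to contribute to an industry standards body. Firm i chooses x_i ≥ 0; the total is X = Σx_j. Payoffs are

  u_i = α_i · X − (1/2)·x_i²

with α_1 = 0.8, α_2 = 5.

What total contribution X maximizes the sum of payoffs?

11.6

Planner FOC: ∂(Σu_j)/∂x_i = (Σα_j) − x_i = 0, so x_i^SO = Σα_j = 5.8 for every i; X^SO = 11.6.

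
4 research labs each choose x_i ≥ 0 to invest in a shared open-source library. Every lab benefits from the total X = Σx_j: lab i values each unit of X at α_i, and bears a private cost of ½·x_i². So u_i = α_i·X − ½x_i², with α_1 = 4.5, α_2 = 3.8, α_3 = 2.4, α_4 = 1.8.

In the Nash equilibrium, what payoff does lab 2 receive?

40.28

Lab i's FOC: ∂u_i/∂x_i = α_i − x_i = 0, so x_i* = α_i.
NE contributions = (4.5, 3.8, 2.4, 1.8); X = 12.5.
u_2 = α_2·X − ½·(x_2)² = 3.8·12.5 − ½·3.8² = 40.28.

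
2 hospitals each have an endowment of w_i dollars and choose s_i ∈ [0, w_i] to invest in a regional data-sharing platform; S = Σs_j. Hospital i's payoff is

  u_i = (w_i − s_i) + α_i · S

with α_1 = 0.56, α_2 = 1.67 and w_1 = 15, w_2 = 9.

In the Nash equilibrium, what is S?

∂u_i/∂s_i = α_i − 1, so hospital i contributes w_i if α_i > 1, else 0.
α_i > 1 for i ∈ {2}; NE contributions (0, 9), S = 9.

9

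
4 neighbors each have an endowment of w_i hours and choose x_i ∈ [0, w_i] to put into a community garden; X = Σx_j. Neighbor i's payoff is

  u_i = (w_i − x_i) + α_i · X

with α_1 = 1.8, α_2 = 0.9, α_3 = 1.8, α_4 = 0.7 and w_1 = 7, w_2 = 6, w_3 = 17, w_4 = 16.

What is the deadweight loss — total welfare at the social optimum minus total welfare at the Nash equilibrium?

∂u_i/∂x_i = α_i − 1, so neighbor i contributes w_i if α_i > 1, else 0.
α_i > 1 for i ∈ {1, 3}; NE contributions (7, 0, 17, 0), X = 24.
W^NE = Σw_i − X^NE + (Σα_i)·X^NE = 46 + 4.2·24 = 146.8.
Planner: ∂(Σu_j)/∂x_i = Σα_j − 1 = 4.2 > 0, so everyone contributes w_i; X^SO = 46, W^SO = 46 + 4.2·46 = 239.2.
Deadweight loss = 92.4.

92.4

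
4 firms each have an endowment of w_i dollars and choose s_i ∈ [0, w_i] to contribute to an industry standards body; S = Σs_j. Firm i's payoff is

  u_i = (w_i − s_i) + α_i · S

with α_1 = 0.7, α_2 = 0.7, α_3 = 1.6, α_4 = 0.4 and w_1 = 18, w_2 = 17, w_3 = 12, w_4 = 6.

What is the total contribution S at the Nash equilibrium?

12

∂u_i/∂s_i = α_i − 1, so firm i contributes w_i if α_i > 1, else 0.
α_i > 1 for i ∈ {3}; NE contributions (0, 0, 12, 0), S = 12.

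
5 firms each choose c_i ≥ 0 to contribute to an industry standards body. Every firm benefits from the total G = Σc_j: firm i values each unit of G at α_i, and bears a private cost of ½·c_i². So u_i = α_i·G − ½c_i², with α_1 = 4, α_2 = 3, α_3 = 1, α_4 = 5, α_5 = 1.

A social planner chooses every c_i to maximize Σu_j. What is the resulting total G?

Planner FOC: ∂(Σu_j)/∂c_i = (Σα_j) − c_i = 0, so c_i^SO = Σα_j = 14 for every i; G^SO = 70.

70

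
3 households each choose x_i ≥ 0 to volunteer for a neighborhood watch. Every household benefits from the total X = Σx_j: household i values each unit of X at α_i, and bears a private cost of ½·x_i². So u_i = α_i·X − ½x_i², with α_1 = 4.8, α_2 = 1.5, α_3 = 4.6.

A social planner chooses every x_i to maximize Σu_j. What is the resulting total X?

32.7

Planner FOC: ∂(Σu_j)/∂x_i = (Σα_j) − x_i = 0, so x_i^SO = Σα_j = 10.9 for every i; X^SO = 32.7.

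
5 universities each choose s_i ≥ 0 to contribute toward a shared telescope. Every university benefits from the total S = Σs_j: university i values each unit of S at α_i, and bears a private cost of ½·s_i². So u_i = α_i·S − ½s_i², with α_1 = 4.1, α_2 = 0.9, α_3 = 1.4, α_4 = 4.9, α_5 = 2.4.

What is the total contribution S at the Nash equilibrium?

13.7

University i's FOC: ∂u_i/∂s_i = α_i − s_i = 0, so s_i* = α_i.
NE contributions = (4.1, 0.9, 1.4, 4.9, 2.4); S = 13.7.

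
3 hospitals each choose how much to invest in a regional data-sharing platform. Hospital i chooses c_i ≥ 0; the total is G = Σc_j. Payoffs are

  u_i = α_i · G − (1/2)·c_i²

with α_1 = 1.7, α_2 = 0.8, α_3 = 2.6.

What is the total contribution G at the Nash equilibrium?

5.1

Hospital i's FOC: ∂u_i/∂c_i = α_i − c_i = 0, so c_i* = α_i.
NE contributions = (1.7, 0.8, 2.6); G = 5.1.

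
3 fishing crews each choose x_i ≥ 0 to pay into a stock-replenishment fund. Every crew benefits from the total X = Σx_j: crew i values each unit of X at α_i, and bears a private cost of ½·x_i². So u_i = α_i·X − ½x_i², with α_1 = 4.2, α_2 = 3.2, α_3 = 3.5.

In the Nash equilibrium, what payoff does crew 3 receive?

Crew i's FOC: ∂u_i/∂x_i = α_i − x_i = 0, so x_i* = α_i.
NE contributions = (4.2, 3.2, 3.5); X = 10.9.
u_3 = α_3·X − ½·(x_3)² = 3.5·10.9 − ½·3.5² = 32.025.

32.025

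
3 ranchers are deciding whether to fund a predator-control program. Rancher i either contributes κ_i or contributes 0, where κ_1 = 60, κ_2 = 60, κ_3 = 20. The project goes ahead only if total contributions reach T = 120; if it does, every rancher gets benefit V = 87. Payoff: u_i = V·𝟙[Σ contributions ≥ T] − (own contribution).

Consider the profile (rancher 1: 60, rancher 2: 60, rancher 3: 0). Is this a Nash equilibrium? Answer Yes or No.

Total = 120 ≥ 120: provided.
Rancher 1 (pledges 60, payoff 27): dropping to 0 → total 60, payoff 0. No gain.
Rancher 2 (pledges 60, payoff 27): dropping to 0 → total 60, payoff 0. No gain.
Rancher 3 (pledges 0, payoff 87): pledging 20 → total 140, payoff 67. No gain.

Yes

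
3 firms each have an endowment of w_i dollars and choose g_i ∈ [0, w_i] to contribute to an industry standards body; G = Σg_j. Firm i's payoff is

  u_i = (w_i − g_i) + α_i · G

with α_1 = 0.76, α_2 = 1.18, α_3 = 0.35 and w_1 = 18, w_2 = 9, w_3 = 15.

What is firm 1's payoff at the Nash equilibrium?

∂u_i/∂g_i = α_i − 1, so firm i contributes w_i if α_i > 1, else 0.
α_i > 1 for i ∈ {2}; NE contributions (0, 9, 0), G = 9.
u_1 = (18 − 0) + 0.76·9 = 24.84.

24.84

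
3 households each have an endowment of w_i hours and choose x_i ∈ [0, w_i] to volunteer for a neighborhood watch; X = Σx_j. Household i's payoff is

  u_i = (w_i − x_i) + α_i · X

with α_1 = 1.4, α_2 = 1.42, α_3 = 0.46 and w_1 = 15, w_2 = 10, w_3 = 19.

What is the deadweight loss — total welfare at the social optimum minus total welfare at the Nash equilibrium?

43.32

∂u_i/∂x_i = α_i − 1, so household i contributes w_i if α_i > 1, else 0.
α_i > 1 for i ∈ {1, 2}; NE contributions (15, 10, 0), X = 25.
W^NE = Σw_i − X^NE + (Σα_i)·X^NE = 44 + 2.28·25 = 101.
Planner: ∂(Σu_j)/∂x_i = Σα_j − 1 = 2.28 > 0, so everyone contributes w_i; X^SO = 44, W^SO = 44 + 2.28·44 = 144.32.
Deadweight loss = 43.32.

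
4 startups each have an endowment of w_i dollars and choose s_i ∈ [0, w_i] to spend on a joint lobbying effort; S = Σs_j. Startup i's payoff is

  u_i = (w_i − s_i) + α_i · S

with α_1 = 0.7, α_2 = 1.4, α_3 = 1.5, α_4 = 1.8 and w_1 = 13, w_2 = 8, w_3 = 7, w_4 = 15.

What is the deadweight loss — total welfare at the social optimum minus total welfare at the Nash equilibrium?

57.2

∂u_i/∂s_i = α_i − 1, so startup i contributes w_i if α_i > 1, else 0.
α_i > 1 for i ∈ {2, 3, 4}; NE contributions (0, 8, 7, 15), S = 30.
W^NE = Σw_i − S^NE + (Σα_i)·S^NE = 43 + 4.4·30 = 175.
Planner: ∂(Σu_j)/∂s_i = Σα_j − 1 = 4.4 > 0, so everyone contributes w_i; S^SO = 43, W^SO = 43 + 4.4·43 = 232.2.
Deadweight loss = 57.2.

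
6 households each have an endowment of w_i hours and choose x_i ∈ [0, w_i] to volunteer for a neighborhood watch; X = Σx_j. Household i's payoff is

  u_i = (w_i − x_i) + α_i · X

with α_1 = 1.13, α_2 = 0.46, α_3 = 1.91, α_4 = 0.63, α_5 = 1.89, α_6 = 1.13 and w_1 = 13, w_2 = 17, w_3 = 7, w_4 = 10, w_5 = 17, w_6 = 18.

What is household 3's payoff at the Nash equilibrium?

105.05

∂u_i/∂x_i = α_i − 1, so household i contributes w_i if α_i > 1, else 0.
α_i > 1 for i ∈ {1, 3, 5, 6}; NE contributions (13, 0, 7, 0, 17, 18), X = 55.
u_3 = (7 − 7) + 1.91·55 = 105.05.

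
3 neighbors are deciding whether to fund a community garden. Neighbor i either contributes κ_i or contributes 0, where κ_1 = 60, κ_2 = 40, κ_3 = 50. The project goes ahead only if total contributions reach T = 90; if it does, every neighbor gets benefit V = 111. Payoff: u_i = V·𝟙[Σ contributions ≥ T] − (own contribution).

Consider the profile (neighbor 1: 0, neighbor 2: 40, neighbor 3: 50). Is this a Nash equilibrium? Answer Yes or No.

Total = 90 ≥ 90: provided.
Neighbor 1 (pledges 0, payoff 111): pledging 60 → total 150, payoff 51. No gain.
Neighbor 2 (pledges 40, payoff 71): dropping to 0 → total 50, payoff 0. No gain.
Neighbor 3 (pledges 50, payoff 61): dropping to 0 → total 40, payoff 0. No gain.

Yes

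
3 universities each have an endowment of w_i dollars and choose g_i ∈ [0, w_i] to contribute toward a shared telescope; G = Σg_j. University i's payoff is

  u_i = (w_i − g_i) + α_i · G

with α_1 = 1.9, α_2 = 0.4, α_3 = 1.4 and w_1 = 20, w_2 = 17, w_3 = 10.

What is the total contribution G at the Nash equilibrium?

30

∂u_i/∂g_i = α_i − 1, so university i contributes w_i if α_i > 1, else 0.
α_i > 1 for i ∈ {1, 3}; NE contributions (20, 0, 10), G = 30.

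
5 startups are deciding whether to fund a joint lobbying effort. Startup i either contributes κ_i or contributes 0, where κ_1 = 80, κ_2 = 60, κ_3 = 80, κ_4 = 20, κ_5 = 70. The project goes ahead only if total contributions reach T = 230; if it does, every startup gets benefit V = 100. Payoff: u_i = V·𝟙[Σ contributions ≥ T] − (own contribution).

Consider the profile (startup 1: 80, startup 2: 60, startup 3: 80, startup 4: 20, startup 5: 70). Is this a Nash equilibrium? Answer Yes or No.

Total = 310 ≥ 230: provided.
Startup 1 (pledges 80, payoff 20): dropping to 0 → total 230, payoff 100. Profitable deviation.

No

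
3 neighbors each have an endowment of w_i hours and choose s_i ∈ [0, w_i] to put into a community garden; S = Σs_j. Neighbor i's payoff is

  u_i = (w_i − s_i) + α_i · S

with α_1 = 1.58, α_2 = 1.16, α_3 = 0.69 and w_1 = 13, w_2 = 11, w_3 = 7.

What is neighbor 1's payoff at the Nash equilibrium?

∂u_i/∂s_i = α_i − 1, so neighbor i contributes w_i if α_i > 1, else 0.
α_i > 1 for i ∈ {1, 2}; NE contributions (13, 11, 0), S = 24.
u_1 = (13 − 13) + 1.58·24 = 37.92.

37.92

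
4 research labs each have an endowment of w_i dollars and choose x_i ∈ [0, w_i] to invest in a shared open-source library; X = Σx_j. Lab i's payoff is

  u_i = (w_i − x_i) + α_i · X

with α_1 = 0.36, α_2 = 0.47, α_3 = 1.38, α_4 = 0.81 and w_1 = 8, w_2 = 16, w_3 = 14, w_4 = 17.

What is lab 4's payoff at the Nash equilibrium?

∂u_i/∂x_i = α_i − 1, so lab i contributes w_i if α_i > 1, else 0.
α_i > 1 for i ∈ {3}; NE contributions (0, 0, 14, 0), X = 14.
u_4 = (17 − 0) + 0.81·14 = 28.34.

28.34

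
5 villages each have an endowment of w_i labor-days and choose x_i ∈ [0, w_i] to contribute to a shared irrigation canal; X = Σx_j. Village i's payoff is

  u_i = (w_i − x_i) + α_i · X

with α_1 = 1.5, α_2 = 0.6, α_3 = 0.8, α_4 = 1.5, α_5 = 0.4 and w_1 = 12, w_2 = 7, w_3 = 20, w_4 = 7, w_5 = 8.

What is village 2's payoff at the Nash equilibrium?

∂u_i/∂x_i = α_i − 1, so village i contributes w_i if α_i > 1, else 0.
α_i > 1 for i ∈ {1, 4}; NE contributions (12, 0, 0, 7, 0), X = 19.
u_2 = (7 − 0) + 0.6·19 = 18.4.

18.4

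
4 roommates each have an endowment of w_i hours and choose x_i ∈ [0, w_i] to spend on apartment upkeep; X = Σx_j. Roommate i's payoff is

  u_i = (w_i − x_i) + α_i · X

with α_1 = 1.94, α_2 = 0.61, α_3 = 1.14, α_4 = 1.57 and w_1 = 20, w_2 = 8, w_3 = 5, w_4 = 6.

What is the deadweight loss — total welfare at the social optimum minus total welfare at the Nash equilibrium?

∂u_i/∂x_i = α_i − 1, so roommate i contributes w_i if α_i > 1, else 0.
α_i > 1 for i ∈ {1, 3, 4}; NE contributions (20, 0, 5, 6), X = 31.
W^NE = Σw_i − X^NE + (Σα_i)·X^NE = 39 + 4.26·31 = 171.06.
Planner: ∂(Σu_j)/∂x_i = Σα_j − 1 = 4.26 > 0, so everyone contributes w_i; X^SO = 39, W^SO = 39 + 4.26·39 = 205.14.
Deadweight loss = 34.08.

34.08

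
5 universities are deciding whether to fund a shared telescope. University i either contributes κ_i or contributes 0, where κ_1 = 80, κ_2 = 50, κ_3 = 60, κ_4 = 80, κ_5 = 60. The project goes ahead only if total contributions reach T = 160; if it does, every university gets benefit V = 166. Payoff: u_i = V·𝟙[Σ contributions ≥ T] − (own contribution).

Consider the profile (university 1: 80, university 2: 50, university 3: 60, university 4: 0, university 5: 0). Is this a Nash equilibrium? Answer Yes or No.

Yes

Total = 190 ≥ 160: provided.
University 1 (pledges 80, payoff 86): dropping to 0 → total 110, payoff 0. No gain.
University 2 (pledges 50, payoff 116): dropping to 0 → total 140, payoff 0. No gain.
University 3 (pledges 60, payoff 106): dropping to 0 → total 130, payoff 0. No gain.
University 4 (pledges 0, payoff 166): pledging 80 → total 270, payoff 86. No gain.
University 5 (pledges 0, payoff 166): pledging 60 → total 250, payoff 106. No gain.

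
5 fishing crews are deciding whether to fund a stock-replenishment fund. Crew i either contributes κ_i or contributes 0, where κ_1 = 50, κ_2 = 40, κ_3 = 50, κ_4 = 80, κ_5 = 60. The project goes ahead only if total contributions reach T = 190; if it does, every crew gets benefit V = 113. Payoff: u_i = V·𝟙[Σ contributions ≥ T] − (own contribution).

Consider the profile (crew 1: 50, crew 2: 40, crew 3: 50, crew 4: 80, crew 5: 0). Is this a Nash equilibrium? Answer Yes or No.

Yes

Total = 220 ≥ 190: provided.
Crew 1 (pledges 50, payoff 63): dropping to 0 → total 170, payoff 0. No gain.
Crew 2 (pledges 40, payoff 73): dropping to 0 → total 180, payoff 0. No gain.
Crew 3 (pledges 50, payoff 63): dropping to 0 → total 170, payoff 0. No gain.
Crew 4 (pledges 80, payoff 33): dropping to 0 → total 140, payoff 0. No gain.
Crew 5 (pledges 0, payoff 113): pledging 60 → total 280, payoff 53. No gain.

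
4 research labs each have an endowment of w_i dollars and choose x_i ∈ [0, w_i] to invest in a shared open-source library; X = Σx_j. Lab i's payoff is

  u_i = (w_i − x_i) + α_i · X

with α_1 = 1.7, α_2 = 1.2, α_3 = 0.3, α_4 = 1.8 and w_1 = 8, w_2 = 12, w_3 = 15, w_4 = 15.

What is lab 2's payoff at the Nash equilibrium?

∂u_i/∂x_i = α_i − 1, so lab i contributes w_i if α_i > 1, else 0.
α_i > 1 for i ∈ {1, 2, 4}; NE contributions (8, 12, 0, 15), X = 35.
u_2 = (12 − 12) + 1.2·35 = 42.

42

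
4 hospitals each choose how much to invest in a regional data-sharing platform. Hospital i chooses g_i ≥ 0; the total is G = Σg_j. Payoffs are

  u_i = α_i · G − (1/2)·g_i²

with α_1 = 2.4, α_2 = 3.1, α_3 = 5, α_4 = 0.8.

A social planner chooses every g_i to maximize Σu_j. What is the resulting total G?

45.2

Planner FOC: ∂(Σu_j)/∂g_i = (Σα_j) − g_i = 0, so g_i^SO = Σα_j = 11.3 for every i; G^SO = 45.2.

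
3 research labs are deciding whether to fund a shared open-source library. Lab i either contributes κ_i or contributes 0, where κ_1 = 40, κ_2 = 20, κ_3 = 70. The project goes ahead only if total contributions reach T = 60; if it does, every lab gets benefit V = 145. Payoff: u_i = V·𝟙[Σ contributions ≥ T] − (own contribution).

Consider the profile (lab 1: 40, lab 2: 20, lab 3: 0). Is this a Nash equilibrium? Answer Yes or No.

Yes

Total = 60 ≥ 60: provided.
Lab 1 (pledges 40, payoff 105): dropping to 0 → total 20, payoff 0. No gain.
Lab 2 (pledges 20, payoff 125): dropping to 0 → total 40, payoff 0. No gain.
Lab 3 (pledges 0, payoff 145): pledging 70 → total 130, payoff 75. No gain.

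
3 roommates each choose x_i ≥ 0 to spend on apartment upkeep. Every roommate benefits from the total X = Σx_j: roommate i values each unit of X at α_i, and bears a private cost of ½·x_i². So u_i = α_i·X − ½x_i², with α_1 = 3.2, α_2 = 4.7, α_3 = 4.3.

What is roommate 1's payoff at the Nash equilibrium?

Roommate i's FOC: ∂u_i/∂x_i = α_i − x_i = 0, so x_i* = α_i.
NE contributions = (3.2, 4.7, 4.3); X = 12.2.
u_1 = α_1·X − ½·(x_1)² = 3.2·12.2 − ½·3.2² = 33.92.

33.92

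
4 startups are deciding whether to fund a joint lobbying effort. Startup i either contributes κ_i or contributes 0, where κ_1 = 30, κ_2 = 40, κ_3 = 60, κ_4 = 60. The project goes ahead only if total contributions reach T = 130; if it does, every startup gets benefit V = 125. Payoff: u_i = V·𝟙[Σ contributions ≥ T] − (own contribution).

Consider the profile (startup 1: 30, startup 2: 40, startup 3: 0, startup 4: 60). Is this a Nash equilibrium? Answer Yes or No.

Yes

Total = 130 ≥ 130: provided.
Startup 1 (pledges 30, payoff 95): dropping to 0 → total 100, payoff 0. No gain.
Startup 2 (pledges 40, payoff 85): dropping to 0 → total 90, payoff 0. No gain.
Startup 3 (pledges 0, payoff 125): pledging 60 → total 190, payoff 65. No gain.
Startup 4 (pledges 60, payoff 65): dropping to 0 → total 70, payoff 0. No gain.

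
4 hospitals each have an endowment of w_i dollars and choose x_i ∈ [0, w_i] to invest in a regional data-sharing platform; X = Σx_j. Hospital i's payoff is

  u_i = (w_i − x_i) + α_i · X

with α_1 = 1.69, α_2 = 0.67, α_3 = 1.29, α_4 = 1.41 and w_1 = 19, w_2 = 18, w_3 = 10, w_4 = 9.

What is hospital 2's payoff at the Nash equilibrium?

43.46

∂u_i/∂x_i = α_i − 1, so hospital i contributes w_i if α_i > 1, else 0.
α_i > 1 for i ∈ {1, 3, 4}; NE contributions (19, 0, 10, 9), X = 38.
u_2 = (18 − 0) + 0.67·38 = 43.46.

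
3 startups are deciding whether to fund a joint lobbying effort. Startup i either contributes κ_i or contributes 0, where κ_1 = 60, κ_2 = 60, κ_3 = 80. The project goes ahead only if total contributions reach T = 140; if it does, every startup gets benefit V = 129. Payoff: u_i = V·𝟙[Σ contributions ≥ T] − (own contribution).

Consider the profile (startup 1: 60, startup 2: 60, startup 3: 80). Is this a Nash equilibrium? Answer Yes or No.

No

Total = 200 ≥ 140: provided.
Startup 1 (pledges 60, payoff 69): dropping to 0 → total 140, payoff 129. Profitable deviation.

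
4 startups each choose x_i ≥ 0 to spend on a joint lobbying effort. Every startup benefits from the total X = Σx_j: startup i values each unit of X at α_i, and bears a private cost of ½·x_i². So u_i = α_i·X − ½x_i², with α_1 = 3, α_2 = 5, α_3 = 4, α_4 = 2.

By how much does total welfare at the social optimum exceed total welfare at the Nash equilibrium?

Startup i's FOC: ∂u_i/∂x_i = α_i − x_i = 0, so x_i* = α_i.
NE contributions = (3, 5, 4, 2); X = 14.
W^NE = (Σα)·X − ½Σα_i² = 14² − ½·54 = 169.
Planner sets x_i = Σα_j = 14 for every i, so X^SO = 4·14 = 56.
W^SO = (Σα)·X^SO − ½·4·(Σα)² = (4/2)·14² = 392.
Deadweight loss = W^SO − W^NE = 223.

223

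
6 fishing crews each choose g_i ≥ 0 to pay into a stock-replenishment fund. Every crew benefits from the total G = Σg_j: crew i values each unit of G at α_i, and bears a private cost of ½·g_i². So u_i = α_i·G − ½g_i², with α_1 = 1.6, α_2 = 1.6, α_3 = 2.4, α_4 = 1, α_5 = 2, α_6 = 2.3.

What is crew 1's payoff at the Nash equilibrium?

Crew i's FOC: ∂u_i/∂g_i = α_i − g_i = 0, so g_i* = α_i.
NE contributions = (1.6, 1.6, 2.4, 1, 2, 2.3); G = 10.9.
u_1 = α_1·G − ½·(g_1)² = 1.6·10.9 − ½·1.6² = 16.16.

16.16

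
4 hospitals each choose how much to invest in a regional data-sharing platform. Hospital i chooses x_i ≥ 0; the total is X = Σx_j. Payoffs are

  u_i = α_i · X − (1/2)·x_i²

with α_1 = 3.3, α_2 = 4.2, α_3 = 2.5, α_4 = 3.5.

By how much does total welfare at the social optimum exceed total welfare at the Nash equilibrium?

Hospital i's FOC: ∂u_i/∂x_i = α_i − x_i = 0, so x_i* = α_i.
NE contributions = (3.3, 4.2, 2.5, 3.5); X = 13.5.
W^NE = (Σα)·X − ½Σα_i² = 13.5² − ½·47.03 = 158.735.
Planner sets x_i = Σα_j = 13.5 for every i, so X^SO = 4·13.5 = 54.
W^SO = (Σα)·X^SO − ½·4·(Σα)² = (4/2)·13.5² = 364.5.
Deadweight loss = W^SO − W^NE = 205.765.

205.765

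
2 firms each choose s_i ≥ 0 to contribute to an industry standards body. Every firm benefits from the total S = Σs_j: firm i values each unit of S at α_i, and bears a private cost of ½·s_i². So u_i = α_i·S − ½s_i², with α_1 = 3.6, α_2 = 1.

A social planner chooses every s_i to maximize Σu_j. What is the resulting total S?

Planner FOC: ∂(Σu_j)/∂s_i = (Σα_j) − s_i = 0, so s_i^SO = Σα_j = 4.6 for every i; S^SO = 9.2.

9.2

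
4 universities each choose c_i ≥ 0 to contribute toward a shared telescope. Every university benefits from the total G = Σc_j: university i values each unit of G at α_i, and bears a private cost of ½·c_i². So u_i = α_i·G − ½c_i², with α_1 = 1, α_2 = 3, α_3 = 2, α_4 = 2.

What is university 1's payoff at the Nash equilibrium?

7.5

University i's FOC: ∂u_i/∂c_i = α_i − c_i = 0, so c_i* = α_i.
NE contributions = (1, 3, 2, 2); G = 8.
u_1 = α_1·G − ½·(c_1)² = 1·8 − ½·1² = 7.5.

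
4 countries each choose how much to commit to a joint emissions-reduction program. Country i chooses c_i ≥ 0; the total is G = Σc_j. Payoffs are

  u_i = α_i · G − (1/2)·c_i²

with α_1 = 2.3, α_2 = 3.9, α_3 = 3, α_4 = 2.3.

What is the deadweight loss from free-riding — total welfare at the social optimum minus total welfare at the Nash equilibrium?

Country i's FOC: ∂u_i/∂c_i = α_i − c_i = 0, so c_i* = α_i.
NE contributions = (2.3, 3.9, 3, 2.3); G = 11.5.
W^NE = (Σα)·G − ½Σα_i² = 11.5² − ½·34.79 = 114.855.
Planner sets c_i = Σα_j = 11.5 for every i, so G^SO = 4·11.5 = 46.
W^SO = (Σα)·G^SO − ½·4·(Σα)² = (4/2)·11.5² = 264.5.
Deadweight loss = W^SO − W^NE = 149.645.

149.645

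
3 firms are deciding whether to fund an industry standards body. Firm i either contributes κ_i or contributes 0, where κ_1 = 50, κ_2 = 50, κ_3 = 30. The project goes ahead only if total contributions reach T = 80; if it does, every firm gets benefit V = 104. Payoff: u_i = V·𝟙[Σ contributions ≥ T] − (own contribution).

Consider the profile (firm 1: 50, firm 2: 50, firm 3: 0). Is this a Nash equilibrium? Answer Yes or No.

Total = 100 ≥ 80: provided.
Firm 1 (pledges 50, payoff 54): dropping to 0 → total 50, payoff 0. No gain.
Firm 2 (pledges 50, payoff 54): dropping to 0 → total 50, payoff 0. No gain.
Firm 3 (pledges 0, payoff 104): pledging 30 → total 130, payoff 74. No gain.

Yes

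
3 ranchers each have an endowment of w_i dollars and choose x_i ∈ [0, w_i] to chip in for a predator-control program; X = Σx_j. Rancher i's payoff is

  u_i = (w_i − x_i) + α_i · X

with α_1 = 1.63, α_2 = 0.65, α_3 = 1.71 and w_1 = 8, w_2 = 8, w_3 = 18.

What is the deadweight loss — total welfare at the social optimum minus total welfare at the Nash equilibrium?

∂u_i/∂x_i = α_i − 1, so rancher i contributes w_i if α_i > 1, else 0.
α_i > 1 for i ∈ {1, 3}; NE contributions (8, 0, 18), X = 26.
W^NE = Σw_i − X^NE + (Σα_i)·X^NE = 34 + 2.99·26 = 111.74.
Planner: ∂(Σu_j)/∂x_i = Σα_j − 1 = 2.99 > 0, so everyone contributes w_i; X^SO = 34, W^SO = 34 + 2.99·34 = 135.66.
Deadweight loss = 23.92.

23.92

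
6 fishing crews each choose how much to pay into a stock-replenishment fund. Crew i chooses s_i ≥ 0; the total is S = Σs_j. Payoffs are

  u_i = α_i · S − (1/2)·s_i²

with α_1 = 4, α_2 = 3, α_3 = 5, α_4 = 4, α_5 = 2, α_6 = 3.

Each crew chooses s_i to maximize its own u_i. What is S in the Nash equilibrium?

Crew i's FOC: ∂u_i/∂s_i = α_i − s_i = 0, so s_i* = α_i.
NE contributions = (4, 3, 5, 4, 2, 3); S = 21.

21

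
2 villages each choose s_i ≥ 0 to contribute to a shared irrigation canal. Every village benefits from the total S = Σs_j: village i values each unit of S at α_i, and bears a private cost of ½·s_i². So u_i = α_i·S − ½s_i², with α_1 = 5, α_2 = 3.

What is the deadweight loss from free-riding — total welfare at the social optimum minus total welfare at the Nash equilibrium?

Village i's FOC: ∂u_i/∂s_i = α_i − s_i = 0, so s_i* = α_i.
NE contributions = (5, 3); S = 8.
W^NE = (Σα)·S − ½Σα_i² = 8² − ½·34 = 47.
Planner sets s_i = Σα_j = 8 for every i, so S^SO = 2·8 = 16.
W^SO = (Σα)·S^SO − ½·2·(Σα)² = (2/2)·8² = 64.
Deadweight loss = W^SO − W^NE = 17.

17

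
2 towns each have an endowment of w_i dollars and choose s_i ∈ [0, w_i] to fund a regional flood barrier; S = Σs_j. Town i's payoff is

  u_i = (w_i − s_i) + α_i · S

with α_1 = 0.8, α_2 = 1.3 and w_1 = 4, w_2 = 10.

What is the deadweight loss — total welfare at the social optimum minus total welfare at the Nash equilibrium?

∂u_i/∂s_i = α_i − 1, so town i contributes w_i if α_i > 1, else 0.
α_i > 1 for i ∈ {2}; NE contributions (0, 10), S = 10.
W^NE = Σw_i − S^NE + (Σα_i)·S^NE = 14 + 1.1·10 = 25.
Planner: ∂(Σu_j)/∂s_i = Σα_j − 1 = 1.1 > 0, so everyone contributes w_i; S^SO = 14, W^SO = 14 + 1.1·14 = 29.4.
Deadweight loss = 4.4.

4.4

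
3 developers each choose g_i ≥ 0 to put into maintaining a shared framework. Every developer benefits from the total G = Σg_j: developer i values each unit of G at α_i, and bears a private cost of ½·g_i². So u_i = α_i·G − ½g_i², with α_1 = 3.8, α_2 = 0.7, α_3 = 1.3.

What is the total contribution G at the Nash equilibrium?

Developer i's FOC: ∂u_i/∂g_i = α_i − g_i = 0, so g_i* = α_i.
NE contributions = (3.8, 0.7, 1.3); G = 5.8.

5.8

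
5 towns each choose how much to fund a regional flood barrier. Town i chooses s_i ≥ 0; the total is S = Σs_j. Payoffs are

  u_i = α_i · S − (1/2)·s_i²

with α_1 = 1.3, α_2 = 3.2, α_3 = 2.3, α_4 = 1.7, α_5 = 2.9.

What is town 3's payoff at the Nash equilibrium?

23.575

Town i's FOC: ∂u_i/∂s_i = α_i − s_i = 0, so s_i* = α_i.
NE contributions = (1.3, 3.2, 2.3, 1.7, 2.9); S = 11.4.
u_3 = α_3·S − ½·(s_3)² = 2.3·11.4 − ½·2.3² = 23.575.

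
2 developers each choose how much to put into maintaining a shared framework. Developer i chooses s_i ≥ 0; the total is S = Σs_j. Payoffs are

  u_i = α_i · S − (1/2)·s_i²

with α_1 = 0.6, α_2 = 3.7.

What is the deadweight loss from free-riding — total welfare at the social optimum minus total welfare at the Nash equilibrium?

Developer i's FOC: ∂u_i/∂s_i = α_i − s_i = 0, so s_i* = α_i.
NE contributions = (0.6, 3.7); S = 4.3.
W^NE = (Σα)·S − ½Σα_i² = 4.3² − ½·14.05 = 11.465.
Planner sets s_i = Σα_j = 4.3 for every i, so S^SO = 2·4.3 = 8.6.
W^SO = (Σα)·S^SO − ½·2·(Σα)² = (2/2)·4.3² = 18.49.
Deadweight loss = W^SO − W^NE = 7.025.

7.025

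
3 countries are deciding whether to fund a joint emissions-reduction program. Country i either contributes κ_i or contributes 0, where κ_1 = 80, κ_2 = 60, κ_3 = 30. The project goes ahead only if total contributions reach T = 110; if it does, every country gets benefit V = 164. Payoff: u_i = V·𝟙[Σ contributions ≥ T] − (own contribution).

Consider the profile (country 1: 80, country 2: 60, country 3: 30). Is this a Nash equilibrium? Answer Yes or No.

No

Total = 170 ≥ 110: provided.
Country 1 (pledges 80, payoff 84): dropping to 0 → total 90, payoff 0. No gain.
Country 2 (pledges 60, payoff 104): dropping to 0 → total 110, payoff 164. Profitable deviation.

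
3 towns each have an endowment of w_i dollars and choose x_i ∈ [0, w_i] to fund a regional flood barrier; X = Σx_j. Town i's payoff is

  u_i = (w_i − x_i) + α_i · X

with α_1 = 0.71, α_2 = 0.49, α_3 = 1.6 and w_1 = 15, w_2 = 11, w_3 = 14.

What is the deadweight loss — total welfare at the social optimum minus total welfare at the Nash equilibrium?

46.8

∂u_i/∂x_i = α_i − 1, so town i contributes w_i if α_i > 1, else 0.
α_i > 1 for i ∈ {3}; NE contributions (0, 0, 14), X = 14.
W^NE = Σw_i − X^NE + (Σα_i)·X^NE = 40 + 1.8·14 = 65.2.
Planner: ∂(Σu_j)/∂x_i = Σα_j − 1 = 1.8 > 0, so everyone contributes w_i; X^SO = 40, W^SO = 40 + 1.8·40 = 112.
Deadweight loss = 46.8.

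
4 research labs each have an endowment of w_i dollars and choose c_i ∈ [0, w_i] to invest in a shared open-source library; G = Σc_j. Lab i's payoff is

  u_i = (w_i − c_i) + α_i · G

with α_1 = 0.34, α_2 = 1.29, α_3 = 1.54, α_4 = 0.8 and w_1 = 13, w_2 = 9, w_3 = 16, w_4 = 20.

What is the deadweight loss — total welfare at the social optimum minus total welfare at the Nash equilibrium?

98.01

∂u_i/∂c_i = α_i − 1, so lab i contributes w_i if α_i > 1, else 0.
α_i > 1 for i ∈ {2, 3}; NE contributions (0, 9, 16, 0), G = 25.
W^NE = Σw_i − G^NE + (Σα_i)·G^NE = 58 + 2.97·25 = 132.25.
Planner: ∂(Σu_j)/∂c_i = Σα_j − 1 = 2.97 > 0, so everyone contributes w_i; G^SO = 58, W^SO = 58 + 2.97·58 = 230.26.
Deadweight loss = 98.01.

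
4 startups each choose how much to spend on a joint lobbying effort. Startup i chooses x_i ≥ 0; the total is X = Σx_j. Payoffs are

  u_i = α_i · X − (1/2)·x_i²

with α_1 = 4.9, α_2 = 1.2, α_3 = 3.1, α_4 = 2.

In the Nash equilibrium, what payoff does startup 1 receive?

Startup i's FOC: ∂u_i/∂x_i = α_i − x_i = 0, so x_i* = α_i.
NE contributions = (4.9, 1.2, 3.1, 2); X = 11.2.
u_1 = α_1·X − ½·(x_1)² = 4.9·11.2 − ½·4.9² = 42.875.

42.875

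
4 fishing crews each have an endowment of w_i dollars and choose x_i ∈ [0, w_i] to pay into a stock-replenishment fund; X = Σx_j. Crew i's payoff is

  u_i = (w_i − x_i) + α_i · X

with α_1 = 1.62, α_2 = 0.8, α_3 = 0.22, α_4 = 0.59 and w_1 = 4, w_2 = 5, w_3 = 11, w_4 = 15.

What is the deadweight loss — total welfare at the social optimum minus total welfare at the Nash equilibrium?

69.13

∂u_i/∂x_i = α_i − 1, so crew i contributes w_i if α_i > 1, else 0.
α_i > 1 for i ∈ {1}; NE contributions (4, 0, 0, 0), X = 4.
W^NE = Σw_i − X^NE + (Σα_i)·X^NE = 35 + 2.23·4 = 43.92.
Planner: ∂(Σu_j)/∂x_i = Σα_j − 1 = 2.23 > 0, so everyone contributes w_i; X^SO = 35, W^SO = 35 + 2.23·35 = 113.05.
Deadweight loss = 69.13.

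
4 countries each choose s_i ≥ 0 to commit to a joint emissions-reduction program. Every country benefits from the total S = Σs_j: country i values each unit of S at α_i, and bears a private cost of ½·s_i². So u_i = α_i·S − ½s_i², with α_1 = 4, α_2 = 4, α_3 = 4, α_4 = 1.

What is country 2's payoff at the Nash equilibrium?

44

Country i's FOC: ∂u_i/∂s_i = α_i − s_i = 0, so s_i* = α_i.
NE contributions = (4, 4, 4, 1); S = 13.
u_2 = α_2·S − ½·(s_2)² = 4·13 − ½·4² = 44.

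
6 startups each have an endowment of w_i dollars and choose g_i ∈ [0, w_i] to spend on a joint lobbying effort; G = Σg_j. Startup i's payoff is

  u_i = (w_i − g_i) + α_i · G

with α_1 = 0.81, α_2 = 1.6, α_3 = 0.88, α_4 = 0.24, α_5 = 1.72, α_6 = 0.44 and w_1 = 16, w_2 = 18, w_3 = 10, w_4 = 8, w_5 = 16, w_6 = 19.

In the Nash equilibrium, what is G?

34

∂u_i/∂g_i = α_i − 1, so startup i contributes w_i if α_i > 1, else 0.
α_i > 1 for i ∈ {2, 5}; NE contributions (0, 18, 0, 0, 16, 0), G = 34.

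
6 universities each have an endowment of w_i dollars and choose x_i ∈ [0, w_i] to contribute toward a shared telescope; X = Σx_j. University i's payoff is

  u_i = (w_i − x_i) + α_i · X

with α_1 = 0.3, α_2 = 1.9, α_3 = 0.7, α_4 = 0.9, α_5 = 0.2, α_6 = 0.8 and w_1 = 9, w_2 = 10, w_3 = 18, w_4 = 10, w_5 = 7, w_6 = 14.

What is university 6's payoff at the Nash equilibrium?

22

∂u_i/∂x_i = α_i − 1, so university i contributes w_i if α_i > 1, else 0.
α_i > 1 for i ∈ {2}; NE contributions (0, 10, 0, 0, 0, 0), X = 10.
u_6 = (14 − 0) + 0.8·10 = 22.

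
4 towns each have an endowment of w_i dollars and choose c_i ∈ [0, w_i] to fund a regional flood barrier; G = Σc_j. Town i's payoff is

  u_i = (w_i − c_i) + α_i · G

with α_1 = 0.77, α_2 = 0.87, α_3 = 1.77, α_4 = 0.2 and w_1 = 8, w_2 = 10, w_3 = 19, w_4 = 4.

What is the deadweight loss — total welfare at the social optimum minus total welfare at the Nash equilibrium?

57.42

∂u_i/∂c_i = α_i − 1, so town i contributes w_i if α_i > 1, else 0.
α_i > 1 for i ∈ {3}; NE contributions (0, 0, 19, 0), G = 19.
W^NE = Σw_i − G^NE + (Σα_i)·G^NE = 41 + 2.61·19 = 90.59.
Planner: ∂(Σu_j)/∂c_i = Σα_j − 1 = 2.61 > 0, so everyone contributes w_i; G^SO = 41, W^SO = 41 + 2.61·41 = 148.01.
Deadweight loss = 57.42.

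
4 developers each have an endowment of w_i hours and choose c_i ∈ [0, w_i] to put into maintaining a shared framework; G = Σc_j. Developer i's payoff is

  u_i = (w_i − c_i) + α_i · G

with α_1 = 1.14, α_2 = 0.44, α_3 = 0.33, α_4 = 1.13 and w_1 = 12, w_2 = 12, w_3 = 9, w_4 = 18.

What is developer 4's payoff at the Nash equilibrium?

33.9

∂u_i/∂c_i = α_i − 1, so developer i contributes w_i if α_i > 1, else 0.
α_i > 1 for i ∈ {1, 4}; NE contributions (12, 0, 0, 18), G = 30.
u_4 = (18 − 18) + 1.13·30 = 33.9.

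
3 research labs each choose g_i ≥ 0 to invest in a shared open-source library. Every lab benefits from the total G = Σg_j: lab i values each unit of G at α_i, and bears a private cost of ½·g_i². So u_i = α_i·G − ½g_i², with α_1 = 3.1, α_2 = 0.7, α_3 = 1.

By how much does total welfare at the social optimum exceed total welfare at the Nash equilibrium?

Lab i's FOC: ∂u_i/∂g_i = α_i − g_i = 0, so g_i* = α_i.
NE contributions = (3.1, 0.7, 1); G = 4.8.
W^NE = (Σα)·G − ½Σα_i² = 4.8² − ½·11.1 = 17.49.
Planner sets g_i = Σα_j = 4.8 for every i, so G^SO = 3·4.8 = 14.4.
W^SO = (Σα)·G^SO − ½·3·(Σα)² = (3/2)·4.8² = 34.56.
Deadweight loss = W^SO − W^NE = 17.07.

17.07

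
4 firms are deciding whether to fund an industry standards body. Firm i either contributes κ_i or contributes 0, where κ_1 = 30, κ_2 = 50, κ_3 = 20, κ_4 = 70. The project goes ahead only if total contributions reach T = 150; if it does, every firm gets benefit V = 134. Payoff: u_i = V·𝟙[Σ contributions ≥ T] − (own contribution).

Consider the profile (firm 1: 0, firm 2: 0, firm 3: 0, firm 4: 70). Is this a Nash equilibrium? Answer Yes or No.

No

Total = 70 < 150: not provided.
Firm 1 (pledges 0, payoff 0): pledging 30 → total 100, payoff -30. No gain.
Firm 2 (pledges 0, payoff 0): pledging 50 → total 120, payoff -50. No gain.
Firm 3 (pledges 0, payoff 0): pledging 20 → total 90, payoff -20. No gain.
Firm 4 (pledges 70, payoff -70): dropping to 0 → total 0, payoff 0. Profitable deviation.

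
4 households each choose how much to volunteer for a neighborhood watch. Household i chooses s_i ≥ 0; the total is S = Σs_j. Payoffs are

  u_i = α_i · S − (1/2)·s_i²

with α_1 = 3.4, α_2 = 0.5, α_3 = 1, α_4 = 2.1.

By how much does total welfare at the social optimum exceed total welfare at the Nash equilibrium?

57.61

Household i's FOC: ∂u_i/∂s_i = α_i − s_i = 0, so s_i* = α_i.
NE contributions = (3.4, 0.5, 1, 2.1); S = 7.
W^NE = (Σα)·S − ½Σα_i² = 7² − ½·17.22 = 40.39.
Planner sets s_i = Σα_j = 7 for every i, so S^SO = 4·7 = 28.
W^SO = (Σα)·S^SO − ½·4·(Σα)² = (4/2)·7² = 98.
Deadweight loss = W^SO − W^NE = 57.61.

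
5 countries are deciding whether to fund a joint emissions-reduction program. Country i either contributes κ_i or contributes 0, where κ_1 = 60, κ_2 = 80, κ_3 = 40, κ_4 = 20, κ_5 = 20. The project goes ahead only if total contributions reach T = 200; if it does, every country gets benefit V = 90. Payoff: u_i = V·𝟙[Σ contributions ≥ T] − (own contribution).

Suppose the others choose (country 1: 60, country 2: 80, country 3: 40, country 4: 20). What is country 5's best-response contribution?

Others' total = 200 ≥ 200; contributing adds cost 20 for no extra benefit.
Best response: 0.

0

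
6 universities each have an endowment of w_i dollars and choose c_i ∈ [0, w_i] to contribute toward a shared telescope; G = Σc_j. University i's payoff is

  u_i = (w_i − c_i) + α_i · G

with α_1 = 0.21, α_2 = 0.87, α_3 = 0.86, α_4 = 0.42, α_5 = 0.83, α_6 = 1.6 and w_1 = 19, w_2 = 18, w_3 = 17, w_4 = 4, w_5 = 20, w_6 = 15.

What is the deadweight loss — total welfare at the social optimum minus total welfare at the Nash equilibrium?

295.62

∂u_i/∂c_i = α_i − 1, so university i contributes w_i if α_i > 1, else 0.
α_i > 1 for i ∈ {6}; NE contributions (0, 0, 0, 0, 0, 15), G = 15.
W^NE = Σw_i − G^NE + (Σα_i)·G^NE = 93 + 3.79·15 = 149.85.
Planner: ∂(Σu_j)/∂c_i = Σα_j − 1 = 3.79 > 0, so everyone contributes w_i; G^SO = 93, W^SO = 93 + 3.79·93 = 445.47.
Deadweight loss = 295.62.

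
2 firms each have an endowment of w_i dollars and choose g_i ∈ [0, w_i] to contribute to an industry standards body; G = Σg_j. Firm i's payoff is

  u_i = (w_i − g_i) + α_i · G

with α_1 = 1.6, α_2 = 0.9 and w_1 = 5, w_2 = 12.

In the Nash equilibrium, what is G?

∂u_i/∂g_i = α_i − 1, so firm i contributes w_i if α_i > 1, else 0.
α_i > 1 for i ∈ {1}; NE contributions (5, 0), G = 5.

5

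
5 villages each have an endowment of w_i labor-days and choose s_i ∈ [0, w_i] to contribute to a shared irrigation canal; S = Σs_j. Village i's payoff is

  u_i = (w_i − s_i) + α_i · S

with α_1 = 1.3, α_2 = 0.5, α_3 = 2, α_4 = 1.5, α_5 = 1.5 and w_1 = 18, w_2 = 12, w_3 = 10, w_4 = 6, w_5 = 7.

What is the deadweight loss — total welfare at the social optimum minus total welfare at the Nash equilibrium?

69.6

∂u_i/∂s_i = α_i − 1, so village i contributes w_i if α_i > 1, else 0.
α_i > 1 for i ∈ {1, 3, 4, 5}; NE contributions (18, 0, 10, 6, 7), S = 41.
W^NE = Σw_i − S^NE + (Σα_i)·S^NE = 53 + 5.8·41 = 290.8.
Planner: ∂(Σu_j)/∂s_i = Σα_j − 1 = 5.8 > 0, so everyone contributes w_i; S^SO = 53, W^SO = 53 + 5.8·53 = 360.4.
Deadweight loss = 69.6.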